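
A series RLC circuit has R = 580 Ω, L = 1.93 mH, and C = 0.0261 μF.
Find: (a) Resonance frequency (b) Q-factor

Step 1 — Resonance condition Im(Z)=0 gives ω₀ = 1/√(LC).
Step 2 — ω₀ = 1/√(0.00193·2.61e-08) = 1.409e+05 rad/s.
Step 3 — f₀ = ω₀/(2π) = 2.242e+04 Hz.
Step 4 — Series Q: Q = ω₀L/R = 1.409e+05·0.00193/580 = 0.4688.

(a) f₀ = 2.242e+04 Hz  (b) Q = 0.4688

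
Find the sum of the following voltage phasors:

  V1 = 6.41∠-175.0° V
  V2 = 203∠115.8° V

Step 1 — Convert each phasor to rectangular form:
  V1 = 6.41·(cos(-175.0°) + j·sin(-175.0°)) = -6.386 - j0.5587 V
  V2 = 203·(cos(115.8°) + j·sin(115.8°)) = -88.35 + j182.8 V
Step 2 — Sum components: V_total = -94.74 + j182.2 V.
Step 3 — Convert to polar: |V_total| = 205.4 V, ∠V_total = 117.5°.

V_total = 205.4∠117.5° V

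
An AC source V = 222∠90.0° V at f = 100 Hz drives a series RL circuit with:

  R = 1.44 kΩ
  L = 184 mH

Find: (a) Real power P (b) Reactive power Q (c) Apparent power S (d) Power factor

Step 1 — Angular frequency: ω = 2π·f = 2π·100 = 628.3 rad/s.
Step 2 — Component impedances:
  R: Z = R = 1440 Ω
  L: Z = jωL = j·628.3·0.184 = 0 + j115.6 Ω
Step 3 — Series combination: Z_total = R + L = 1440 + j115.6 Ω = 1445∠4.6° Ω.
Step 4 — Source phasor: V = 222∠90.0° V = 0 + j222 V.
Step 5 — Current: I = V / Z = 0.0123 + j0.1532 A = 0.1537∠85.4° A.
Step 6 — Complex power: S = V·I* = 34.01 + j2.73 VA.
Step 7 — Real power: P = Re(S) = 34.01 W.
Step 8 — Reactive power: Q = Im(S) = 2.73 VAR.
Step 9 — Apparent power: |S| = 34.12 VA.
Step 10 — Power factor: PF = P/|S| = 0.9968 (lagging).

(a) P = 34.01 W  (b) Q = 2.73 VAR  (c) S = 34.12 VA  (d) PF = 0.9968 (lagging)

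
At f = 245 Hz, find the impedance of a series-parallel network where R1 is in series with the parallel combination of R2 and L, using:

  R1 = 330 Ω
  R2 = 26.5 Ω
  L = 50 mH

Step 1 — Angular frequency: ω = 2π·f = 2π·245 = 1539 rad/s.
Step 2 — Component impedances:
  R1: Z = R = 330 Ω
  R2: Z = R = 26.5 Ω
  L: Z = jωL = j·1539·0.05 = 0 + j76.97 Ω
Step 3 — Parallel branch: R2 || L = 1/(1/R2 + 1/L) = 23.69 + j8.157 Ω.
Step 4 — Series with R1: Z_total = R1 + (R2 || L) = 353.7 + j8.157 Ω = 353.8∠1.3° Ω.

Z = 353.7 + j8.157 Ω = 353.8∠1.3° Ω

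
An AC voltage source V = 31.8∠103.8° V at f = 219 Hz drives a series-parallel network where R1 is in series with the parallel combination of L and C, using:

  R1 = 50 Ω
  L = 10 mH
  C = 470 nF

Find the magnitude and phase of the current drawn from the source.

Step 1 — Angular frequency: ω = 2π·f = 2π·219 = 1376 rad/s.
Step 2 — Component impedances:
  R1: Z = R = 50 Ω
  L: Z = jωL = j·1376·0.01 = 0 + j13.76 Ω
  C: Z = 1/(jωC) = -j/(ω·C) = 0 - j1546 Ω
Step 3 — Parallel branch: L || C = 1/(1/L + 1/C) = 0 + j13.88 Ω.
Step 4 — Series with R1: Z_total = R1 + (L || C) = 50 + j13.88 Ω = 51.89∠15.5° Ω.
Step 5 — Source phasor: V = 31.8∠103.8° V = -7.585 + j30.88 V.
Step 6 — Ohm's law: I = V / Z_total = (-7.585 + j30.88) / (50 + j13.88) = 0.01838 + j0.6125 A.
Step 7 — Convert to polar: |I| = 0.6128 A, ∠I = 88.3°.

I = 0.6128∠88.3° A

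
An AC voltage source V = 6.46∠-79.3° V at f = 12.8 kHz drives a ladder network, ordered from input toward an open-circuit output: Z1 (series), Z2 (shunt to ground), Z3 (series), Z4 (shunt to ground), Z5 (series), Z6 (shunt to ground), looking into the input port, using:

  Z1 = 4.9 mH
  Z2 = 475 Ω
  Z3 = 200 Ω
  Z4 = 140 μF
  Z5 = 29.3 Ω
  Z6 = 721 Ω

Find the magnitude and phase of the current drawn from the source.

Step 1 — Angular frequency: ω = 2π·f = 2π·1.28e+04 = 8.042e+04 rad/s.
Step 2 — Component impedances:
  Z1: Z = jωL = j·8.042e+04·0.0049 = 0 + j394.1 Ω
  Z2: Z = R = 475 Ω
  Z3: Z = R = 200 Ω
  Z4: Z = 1/(jωC) = -j/(ω·C) = 0 - j0.08881 Ω
  Z5: Z = R = 29.3 Ω
  Z6: Z = R = 721 Ω
Step 3 — Ladder network (open output): work backward from the far end, alternating series and parallel combinations. Z_in = 140.7 + j394 Ω = 418.4∠70.3° Ω.
Step 4 — Source phasor: V = 6.46∠-79.3° V = 1.199 - j6.348 V.
Step 5 — Ohm's law: I = V / Z_total = (1.199 - j6.348) / (140.7 + j394) = -0.01332 - j0.007802 A.
Step 6 — Convert to polar: |I| = 0.01544 A, ∠I = -149.6°.

I = 0.01544∠-149.6° A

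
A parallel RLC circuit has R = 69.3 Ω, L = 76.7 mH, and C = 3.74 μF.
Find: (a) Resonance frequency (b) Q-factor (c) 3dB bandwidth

Step 1 — Resonance: ω₀ = 1/√(LC) = 1/√(0.0767·3.74e-06) = 1867 rad/s.
Step 2 — f₀ = ω₀/(2π) = 297.2 Hz.
Step 3 — Parallel Q: Q = R/(ω₀L) = 69.3/(1867·0.0767) = 0.4839.
Step 4 — Bandwidth: Δω = ω₀/Q = 3858 rad/s; BW = Δω/(2π) = 614.1 Hz.

(a) f₀ = 297.2 Hz  (b) Q = 0.4839  (c) BW = 614.1 Hz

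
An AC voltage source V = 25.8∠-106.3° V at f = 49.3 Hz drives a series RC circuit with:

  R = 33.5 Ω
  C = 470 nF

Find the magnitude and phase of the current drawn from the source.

Step 1 — Angular frequency: ω = 2π·f = 2π·49.3 = 309.8 rad/s.
Step 2 — Component impedances:
  R: Z = R = 33.5 Ω
  C: Z = 1/(jωC) = -j/(ω·C) = 0 - j6869 Ω
Step 3 — Series combination: Z_total = R + C = 33.5 - j6869 Ω = 6869∠-89.7° Ω.
Step 4 — Source phasor: V = 25.8∠-106.3° V = -7.241 - j24.76 V.
Step 5 — Ohm's law: I = V / Z_total = (-7.241 - j24.76) / (33.5 - j6869) = 0.0036 - j0.001072 A.
Step 6 — Convert to polar: |I| = 0.003756 A, ∠I = -16.6°.

I = 0.003756∠-16.6° A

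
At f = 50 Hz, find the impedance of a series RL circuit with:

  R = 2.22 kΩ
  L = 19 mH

Step 1 — Angular frequency: ω = 2π·f = 2π·50 = 314.2 rad/s.
Step 2 — Component impedances:
  R: Z = R = 2220 Ω
  L: Z = jωL = j·314.2·0.019 = 0 + j5.969 Ω
Step 3 — Series combination: Z_total = R + L = 2220 + j5.969 Ω = 2220∠0.2° Ω.

Z = 2220 + j5.969 Ω = 2220∠0.2° Ω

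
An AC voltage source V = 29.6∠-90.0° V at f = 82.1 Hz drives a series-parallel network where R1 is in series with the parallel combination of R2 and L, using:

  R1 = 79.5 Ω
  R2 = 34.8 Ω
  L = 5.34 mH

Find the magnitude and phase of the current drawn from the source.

Step 1 — Angular frequency: ω = 2π·f = 2π·82.1 = 515.8 rad/s.
Step 2 — Component impedances:
  R1: Z = R = 79.5 Ω
  R2: Z = R = 34.8 Ω
  L: Z = jωL = j·515.8·0.00534 = 0 + j2.755 Ω
Step 3 — Parallel branch: R2 || L = 1/(1/R2 + 1/L) = 0.2167 + j2.737 Ω.
Step 4 — Series with R1: Z_total = R1 + (R2 || L) = 79.72 + j2.737 Ω = 79.76∠2.0° Ω.
Step 5 — Source phasor: V = 29.6∠-90.0° V = 0 - j29.6 V.
Step 6 — Ohm's law: I = V / Z_total = (0 - j29.6) / (79.72 + j2.737) = -0.01274 - j0.3709 A.
Step 7 — Convert to polar: |I| = 0.3711 A, ∠I = -92.0°.

I = 0.3711∠-92.0° A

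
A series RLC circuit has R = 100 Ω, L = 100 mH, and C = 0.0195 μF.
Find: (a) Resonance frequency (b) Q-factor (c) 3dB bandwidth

Step 1 — Resonance: ω₀ = 1/√(LC) = 1/√(0.1·1.95e-08) = 2.265e+04 rad/s.
Step 2 — f₀ = ω₀/(2π) = 3604 Hz.
Step 3 — Series Q: Q = ω₀L/R = 2.265e+04·0.1/100 = 22.65.
Step 4 — Bandwidth: Δω = ω₀/Q = 1000 rad/s; BW = Δω/(2π) = 159.2 Hz.

(a) f₀ = 3604 Hz  (b) Q = 22.65  (c) BW = 159.2 Hz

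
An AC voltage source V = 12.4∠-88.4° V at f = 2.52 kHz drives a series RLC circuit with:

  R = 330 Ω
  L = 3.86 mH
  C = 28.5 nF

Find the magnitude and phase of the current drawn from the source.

Step 1 — Angular frequency: ω = 2π·f = 2π·2520 = 1.583e+04 rad/s.
Step 2 — Component impedances:
  R: Z = R = 330 Ω
  L: Z = jωL = j·1.583e+04·0.00386 = 0 + j61.12 Ω
  C: Z = 1/(jωC) = -j/(ω·C) = 0 - j2216 Ω
Step 3 — Series combination: Z_total = R + L + C = 330 - j2155 Ω = 2180∠-81.3° Ω.
Step 4 — Source phasor: V = 12.4∠-88.4° V = 0.3462 - j12.4 V.
Step 5 — Ohm's law: I = V / Z_total = (0.3462 - j12.4) / (330 - j2155) = 0.005644 - j0.0007037 A.
Step 6 — Convert to polar: |I| = 0.005688 A, ∠I = -7.1°.

I = 0.005688∠-7.1° A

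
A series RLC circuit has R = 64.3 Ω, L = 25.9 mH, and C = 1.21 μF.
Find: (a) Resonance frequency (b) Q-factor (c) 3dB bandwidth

Step 1 — Resonance: ω₀ = 1/√(LC) = 1/√(0.0259·1.21e-06) = 5649 rad/s.
Step 2 — f₀ = ω₀/(2π) = 899 Hz.
Step 3 — Series Q: Q = ω₀L/R = 5649·0.0259/64.3 = 2.275.
Step 4 — Bandwidth: Δω = ω₀/Q = 2483 rad/s; BW = Δω/(2π) = 395.1 Hz.

(a) f₀ = 899 Hz  (b) Q = 2.275  (c) BW = 395.1 Hz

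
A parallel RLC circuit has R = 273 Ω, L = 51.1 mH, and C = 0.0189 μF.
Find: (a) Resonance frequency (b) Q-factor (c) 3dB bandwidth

Step 1 — Resonance: ω₀ = 1/√(LC) = 1/√(0.0511·1.89e-08) = 3.218e+04 rad/s.
Step 2 — f₀ = ω₀/(2π) = 5121 Hz.
Step 3 — Parallel Q: Q = R/(ω₀L) = 273/(3.218e+04·0.0511) = 0.166.
Step 4 — Bandwidth: Δω = ω₀/Q = 1.938e+05 rad/s; BW = Δω/(2π) = 3.085e+04 Hz.

(a) f₀ = 5121 Hz  (b) Q = 0.166  (c) BW = 3.085e+04 Hz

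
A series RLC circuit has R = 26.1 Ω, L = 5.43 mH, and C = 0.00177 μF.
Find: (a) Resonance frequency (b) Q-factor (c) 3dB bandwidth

Step 1 — Resonance: ω₀ = 1/√(LC) = 1/√(0.00543·1.77e-09) = 3.226e+05 rad/s.
Step 2 — f₀ = ω₀/(2π) = 5.134e+04 Hz.
Step 3 — Series Q: Q = ω₀L/R = 3.226e+05·0.00543/26.1 = 67.11.
Step 4 — Bandwidth: Δω = ω₀/Q = 4807 rad/s; BW = Δω/(2π) = 765 Hz.

(a) f₀ = 5.134e+04 Hz  (b) Q = 67.11  (c) BW = 765 Hz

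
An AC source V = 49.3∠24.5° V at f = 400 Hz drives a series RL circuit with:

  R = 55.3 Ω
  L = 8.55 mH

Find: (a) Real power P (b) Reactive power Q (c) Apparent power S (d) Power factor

Step 1 — Angular frequency: ω = 2π·f = 2π·400 = 2513 rad/s.
Step 2 — Component impedances:
  R: Z = R = 55.3 Ω
  L: Z = jωL = j·2513·0.00855 = 0 + j21.49 Ω
Step 3 — Series combination: Z_total = R + L = 55.3 + j21.49 Ω = 59.33∠21.2° Ω.
Step 4 — Source phasor: V = 49.3∠24.5° V = 44.86 + j20.44 V.
Step 5 — Current: I = V / Z = 0.8296 + j0.04733 A = 0.831∠3.3° A.
Step 6 — Complex power: S = V·I* = 38.19 + j14.84 VA.
Step 7 — Real power: P = Re(S) = 38.19 W.
Step 8 — Reactive power: Q = Im(S) = 14.84 VAR.
Step 9 — Apparent power: |S| = 40.97 VA.
Step 10 — Power factor: PF = P/|S| = 0.9321 (lagging).

(a) P = 38.19 W  (b) Q = 14.84 VAR  (c) S = 40.97 VA  (d) PF = 0.9321 (lagging)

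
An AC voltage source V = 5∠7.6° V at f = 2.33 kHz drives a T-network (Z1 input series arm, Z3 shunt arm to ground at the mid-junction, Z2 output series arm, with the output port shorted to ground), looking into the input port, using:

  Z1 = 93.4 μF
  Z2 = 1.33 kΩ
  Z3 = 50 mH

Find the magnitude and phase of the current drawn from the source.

Step 1 — Angular frequency: ω = 2π·f = 2π·2330 = 1.464e+04 rad/s.
Step 2 — Component impedances:
  Z1: Z = 1/(jωC) = -j/(ω·C) = 0 - j0.7313 Ω
  Z2: Z = R = 1330 Ω
  Z3: Z = jωL = j·1.464e+04·0.05 = 0 + j732 Ω
Step 3 — With the output port shorted to ground, the output series arm Z2 runs from the junction to ground; the shunt arm Z3 also runs from the junction to ground. They appear in parallel: Z3 || Z2 = 309.2 + j561.8 Ω.
Step 4 — Series with input arm Z1: Z_in = Z1 + (Z3 || Z2) = 309.2 + j561.1 Ω = 640.6∠61.1° Ω.
Step 5 — Source phasor: V = 5∠7.6° V = 4.956 + j0.6613 V.
Step 6 — Ohm's law: I = V / Z_total = (4.956 + j0.6613) / (309.2 + j561.1) = 0.004638 - j0.006277 A.
Step 7 — Convert to polar: |I| = 0.007805 A, ∠I = -53.5°.

I = 0.007805∠-53.5° A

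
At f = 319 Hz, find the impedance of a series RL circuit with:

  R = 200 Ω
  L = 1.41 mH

Step 1 — Angular frequency: ω = 2π·f = 2π·319 = 2004 rad/s.
Step 2 — Component impedances:
  R: Z = R = 200 Ω
  L: Z = jωL = j·2004·0.00141 = 0 + j2.826 Ω
Step 3 — Series combination: Z_total = R + L = 200 + j2.826 Ω = 200∠0.8° Ω.

Z = 200 + j2.826 Ω = 200∠0.8° Ω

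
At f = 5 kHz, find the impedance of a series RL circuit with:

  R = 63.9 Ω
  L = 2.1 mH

Step 1 — Angular frequency: ω = 2π·f = 2π·5000 = 3.142e+04 rad/s.
Step 2 — Component impedances:
  R: Z = R = 63.9 Ω
  L: Z = jωL = j·3.142e+04·0.0021 = 0 + j65.97 Ω
Step 3 — Series combination: Z_total = R + L = 63.9 + j65.97 Ω = 91.85∠45.9° Ω.

Z = 63.9 + j65.97 Ω = 91.85∠45.9° Ω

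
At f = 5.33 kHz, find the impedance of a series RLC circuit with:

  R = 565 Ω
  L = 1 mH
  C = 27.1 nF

Step 1 — Angular frequency: ω = 2π·f = 2π·5330 = 3.349e+04 rad/s.
Step 2 — Component impedances:
  R: Z = R = 565 Ω
  L: Z = jωL = j·3.349e+04·0.001 = 0 + j33.49 Ω
  C: Z = 1/(jωC) = -j/(ω·C) = 0 - j1102 Ω
Step 3 — Series combination: Z_total = R + L + C = 565 - j1068 Ω = 1209∠-62.1° Ω.

Z = 565 - j1068 Ω = 1209∠-62.1° Ω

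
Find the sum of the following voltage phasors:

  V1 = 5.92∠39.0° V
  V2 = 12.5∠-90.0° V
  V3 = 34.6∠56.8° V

Step 1 — Convert each phasor to rectangular form:
  V1 = 5.92·(cos(39.0°) + j·sin(39.0°)) = 4.601 + j3.726 V
  V2 = 12.5·(cos(-90.0°) + j·sin(-90.0°)) = 0 - j12.5 V
  V3 = 34.6·(cos(56.8°) + j·sin(56.8°)) = 18.95 + j28.95 V
Step 2 — Sum components: V_total = 23.55 + j20.18 V.
Step 3 — Convert to polar: |V_total| = 31.01 V, ∠V_total = 40.6°.

V_total = 31.01∠40.6° V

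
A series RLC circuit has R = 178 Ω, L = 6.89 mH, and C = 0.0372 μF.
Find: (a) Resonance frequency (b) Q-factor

Step 1 — Resonance condition Im(Z)=0 gives ω₀ = 1/√(LC).
Step 2 — ω₀ = 1/√(0.00689·3.72e-08) = 6.246e+04 rad/s.
Step 3 — f₀ = ω₀/(2π) = 9941 Hz.
Step 4 — Series Q: Q = ω₀L/R = 6.246e+04·0.00689/178 = 2.418.

(a) f₀ = 9941 Hz  (b) Q = 2.418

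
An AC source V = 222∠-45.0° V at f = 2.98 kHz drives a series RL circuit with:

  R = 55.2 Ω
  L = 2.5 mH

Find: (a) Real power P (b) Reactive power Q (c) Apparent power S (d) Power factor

Step 1 — Angular frequency: ω = 2π·f = 2π·2980 = 1.872e+04 rad/s.
Step 2 — Component impedances:
  R: Z = R = 55.2 Ω
  L: Z = jωL = j·1.872e+04·0.0025 = 0 + j46.81 Ω
Step 3 — Series combination: Z_total = R + L = 55.2 + j46.81 Ω = 72.38∠40.3° Ω.
Step 4 — Source phasor: V = 222∠-45.0° V = 157 - j157 V.
Step 5 — Current: I = V / Z = 0.2514 - j3.057 A = 3.067∠-85.3° A.
Step 6 — Complex power: S = V·I* = 519.4 + j440.4 VA.
Step 7 — Real power: P = Re(S) = 519.4 W.
Step 8 — Reactive power: Q = Im(S) = 440.4 VAR.
Step 9 — Apparent power: |S| = 681 VA.
Step 10 — Power factor: PF = P/|S| = 0.7627 (lagging).

(a) P = 519.4 W  (b) Q = 440.4 VAR  (c) S = 681 VA  (d) PF = 0.7627 (lagging)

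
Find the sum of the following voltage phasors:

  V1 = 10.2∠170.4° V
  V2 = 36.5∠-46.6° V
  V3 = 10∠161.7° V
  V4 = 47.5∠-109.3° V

Step 1 — Convert each phasor to rectangular form:
  V1 = 10.2·(cos(170.4°) + j·sin(170.4°)) = -10.06 + j1.701 V
  V2 = 36.5·(cos(-46.6°) + j·sin(-46.6°)) = 25.08 - j26.52 V
  V3 = 10·(cos(161.7°) + j·sin(161.7°)) = -9.494 + j3.14 V
  V4 = 47.5·(cos(-109.3°) + j·sin(-109.3°)) = -15.7 - j44.83 V
Step 2 — Sum components: V_total = -10.17 - j66.51 V.
Step 3 — Convert to polar: |V_total| = 67.28 V, ∠V_total = -98.7°.

V_total = 67.28∠-98.7° V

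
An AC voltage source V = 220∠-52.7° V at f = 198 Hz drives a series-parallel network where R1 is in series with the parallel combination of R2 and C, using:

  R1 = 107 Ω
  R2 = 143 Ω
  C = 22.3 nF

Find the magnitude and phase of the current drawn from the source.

Step 1 — Angular frequency: ω = 2π·f = 2π·198 = 1244 rad/s.
Step 2 — Component impedances:
  R1: Z = R = 107 Ω
  R2: Z = R = 143 Ω
  C: Z = 1/(jωC) = -j/(ω·C) = 0 - j3.605e+04 Ω
Step 3 — Parallel branch: R2 || C = 1/(1/R2 + 1/C) = 143 - j0.5673 Ω.
Step 4 — Series with R1: Z_total = R1 + (R2 || C) = 250 - j0.5673 Ω = 250∠-0.1° Ω.
Step 5 — Source phasor: V = 220∠-52.7° V = 133.3 - j175 V.
Step 6 — Ohm's law: I = V / Z_total = (133.3 - j175) / (250 - j0.5673) = 0.5349 - j0.6988 A.
Step 7 — Convert to polar: |I| = 0.88 A, ∠I = -52.6°.

I = 0.88∠-52.6° A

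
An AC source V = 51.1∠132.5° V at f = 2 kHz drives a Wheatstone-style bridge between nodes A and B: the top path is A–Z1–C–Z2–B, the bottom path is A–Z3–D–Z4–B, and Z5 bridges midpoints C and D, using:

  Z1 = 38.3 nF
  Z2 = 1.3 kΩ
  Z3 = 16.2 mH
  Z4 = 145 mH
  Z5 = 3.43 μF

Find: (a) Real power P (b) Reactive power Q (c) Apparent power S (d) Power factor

Step 1 — Angular frequency: ω = 2π·f = 2π·2000 = 1.257e+04 rad/s.
Step 2 — Component impedances:
  Z1: Z = 1/(jωC) = -j/(ω·C) = 0 - j2078 Ω
  Z2: Z = R = 1300 Ω
  Z3: Z = jωL = j·1.257e+04·0.0162 = 0 + j203.6 Ω
  Z4: Z = jωL = j·1.257e+04·0.145 = 0 + j1822 Ω
  Z5: Z = 1/(jωC) = -j/(ω·C) = 0 - j23.2 Ω
Step 3 — Bridge requires nodal analysis (the Z5 bridge couples midpoints C and D, so the two paths cannot be reduced to a simple series/parallel combination). Setting node B to ground and injecting 1 A at node A, the 3-node admittance system at A, C, D solves to V_A = Z_AB = 878.4 + j831.8 Ω = 1210∠43.4° Ω.
Step 4 — Source phasor: V = 51.1∠132.5° V = -34.52 + j37.67 V.
Step 5 — Current: I = V / Z = 0.0006935 + j0.04223 A = 0.04224∠89.1° A.
Step 6 — Complex power: S = V·I* = 1.567 + j1.484 VA.
Step 7 — Real power: P = Re(S) = 1.567 W.
Step 8 — Reactive power: Q = Im(S) = 1.484 VAR.
Step 9 — Apparent power: |S| = 2.158 VA.
Step 10 — Power factor: PF = P/|S| = 0.7261 (lagging).

(a) P = 1.567 W  (b) Q = 1.484 VAR  (c) S = 2.158 VA  (d) PF = 0.7261 (lagging)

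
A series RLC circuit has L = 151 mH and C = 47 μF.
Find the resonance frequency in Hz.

Step 1 — Resonance condition Im(Z)=0 gives ω₀ = 1/√(LC).
Step 2 — ω₀ = 1/√(0.151·4.7e-05) = 375.4 rad/s.
Step 3 — f₀ = ω₀/(2π) = 59.74 Hz.

f₀ = 59.74 Hz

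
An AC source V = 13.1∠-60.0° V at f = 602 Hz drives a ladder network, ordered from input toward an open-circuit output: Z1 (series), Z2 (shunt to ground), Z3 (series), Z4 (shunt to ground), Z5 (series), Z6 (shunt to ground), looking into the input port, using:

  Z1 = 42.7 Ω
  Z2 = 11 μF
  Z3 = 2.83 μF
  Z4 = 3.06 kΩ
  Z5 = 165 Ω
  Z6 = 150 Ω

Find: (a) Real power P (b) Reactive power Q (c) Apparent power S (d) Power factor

Step 1 — Angular frequency: ω = 2π·f = 2π·602 = 3782 rad/s.
Step 2 — Component impedances:
  Z1: Z = R = 42.7 Ω
  Z2: Z = 1/(jωC) = -j/(ω·C) = 0 - j24.03 Ω
  Z3: Z = 1/(jωC) = -j/(ω·C) = 0 - j93.42 Ω
  Z4: Z = R = 3060 Ω
  Z5: Z = R = 165 Ω
  Z6: Z = R = 150 Ω
Step 3 — Ladder network (open output): work backward from the far end, alternating series and parallel combinations. Z_in = 44.43 - j23.32 Ω = 50.18∠-27.7° Ω.
Step 4 — Source phasor: V = 13.1∠-60.0° V = 6.55 - j11.34 V.
Step 5 — Current: I = V / Z = 0.2207 - j0.1395 A = 0.2611∠-32.3° A.
Step 6 — Complex power: S = V·I* = 3.028 - j1.59 VA.
Step 7 — Real power: P = Re(S) = 3.028 W.
Step 8 — Reactive power: Q = Im(S) = -1.59 VAR.
Step 9 — Apparent power: |S| = 3.42 VA.
Step 10 — Power factor: PF = P/|S| = 0.8854 (leading).

(a) P = 3.028 W  (b) Q = -1.59 VAR  (c) S = 3.42 VA  (d) PF = 0.8854 (leading)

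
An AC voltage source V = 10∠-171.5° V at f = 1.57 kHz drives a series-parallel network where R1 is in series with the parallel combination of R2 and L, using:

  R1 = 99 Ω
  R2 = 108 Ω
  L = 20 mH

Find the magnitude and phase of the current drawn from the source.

Step 1 — Angular frequency: ω = 2π·f = 2π·1570 = 9865 rad/s.
Step 2 — Component impedances:
  R1: Z = R = 99 Ω
  R2: Z = R = 108 Ω
  L: Z = jωL = j·9865·0.02 = 0 + j197.3 Ω
Step 3 — Parallel branch: R2 || L = 1/(1/R2 + 1/L) = 83.1 + j45.49 Ω.
Step 4 — Series with R1: Z_total = R1 + (R2 || L) = 182.1 + j45.49 Ω = 187.7∠14.0° Ω.
Step 5 — Source phasor: V = 10∠-171.5° V = -9.89 - j1.478 V.
Step 6 — Ohm's law: I = V / Z_total = (-9.89 - j1.478) / (182.1 + j45.49) = -0.05303 + j0.00513 A.
Step 7 — Convert to polar: |I| = 0.05328 A, ∠I = 174.5°.

I = 0.05328∠174.5° A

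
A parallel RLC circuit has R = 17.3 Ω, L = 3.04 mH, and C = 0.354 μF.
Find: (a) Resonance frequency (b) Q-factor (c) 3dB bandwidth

Step 1 — Resonance: ω₀ = 1/√(LC) = 1/√(0.00304·3.54e-07) = 3.048e+04 rad/s.
Step 2 — f₀ = ω₀/(2π) = 4852 Hz.
Step 3 — Parallel Q: Q = R/(ω₀L) = 17.3/(3.048e+04·0.00304) = 0.1867.
Step 4 — Bandwidth: Δω = ω₀/Q = 1.633e+05 rad/s; BW = Δω/(2π) = 2.599e+04 Hz.

(a) f₀ = 4852 Hz  (b) Q = 0.1867  (c) BW = 2.599e+04 Hz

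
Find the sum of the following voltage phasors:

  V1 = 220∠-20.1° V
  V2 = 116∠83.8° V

Step 1 — Convert each phasor to rectangular form:
  V1 = 220·(cos(-20.1°) + j·sin(-20.1°)) = 206.6 - j75.61 V
  V2 = 116·(cos(83.8°) + j·sin(83.8°)) = 12.53 + j115.3 V
Step 2 — Sum components: V_total = 219.1 + j39.72 V.
Step 3 — Convert to polar: |V_total| = 222.7 V, ∠V_total = 10.3°.

V_total = 222.7∠10.3° V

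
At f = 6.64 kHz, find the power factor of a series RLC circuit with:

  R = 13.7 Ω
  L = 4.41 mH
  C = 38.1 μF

Step 1 — Angular frequency: ω = 2π·f = 2π·6640 = 4.172e+04 rad/s.
Step 2 — Component impedances:
  R: Z = R = 13.7 Ω
  L: Z = jωL = j·4.172e+04·0.00441 = 0 + j184 Ω
  C: Z = 1/(jωC) = -j/(ω·C) = 0 - j0.6291 Ω
Step 3 — Series combination: Z_total = R + L + C = 13.7 + j183.4 Ω = 183.9∠85.7° Ω.
Step 4 — Power factor: PF = cos(φ) = Re(Z)/|Z| = 13.7/183.87 = 0.07451.
Step 5 — Type: Im(Z) = 183.4 ⇒ lagging (phase φ = 85.7°).

PF = 0.07451 (lagging, φ = 85.7°)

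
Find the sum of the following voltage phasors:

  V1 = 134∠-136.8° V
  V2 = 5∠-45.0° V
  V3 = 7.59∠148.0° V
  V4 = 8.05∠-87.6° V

Step 1 — Convert each phasor to rectangular form:
  V1 = 134·(cos(-136.8°) + j·sin(-136.8°)) = -97.68 - j91.73 V
  V2 = 5·(cos(-45.0°) + j·sin(-45.0°)) = 3.536 - j3.536 V
  V3 = 7.59·(cos(148.0°) + j·sin(148.0°)) = -6.437 + j4.022 V
  V4 = 8.05·(cos(-87.6°) + j·sin(-87.6°)) = 0.3371 - j8.043 V
Step 2 — Sum components: V_total = -100.2 - j99.29 V.
Step 3 — Convert to polar: |V_total| = 141.1 V, ∠V_total = -135.3°.

V_total = 141.1∠-135.3° V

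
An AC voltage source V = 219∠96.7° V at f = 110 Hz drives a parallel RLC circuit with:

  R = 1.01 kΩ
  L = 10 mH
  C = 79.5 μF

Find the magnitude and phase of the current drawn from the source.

Step 1 — Angular frequency: ω = 2π·f = 2π·110 = 691.2 rad/s.
Step 2 — Component impedances:
  R: Z = R = 1010 Ω
  L: Z = jωL = j·691.2·0.01 = 0 + j6.912 Ω
  C: Z = 1/(jωC) = -j/(ω·C) = 0 - j18.2 Ω
Step 3 — Parallel combination: 1/Z_total = 1/R + 1/L + 1/C; Z_total = 0.1229 + j11.14 Ω = 11.14∠89.4° Ω.
Step 4 — Source phasor: V = 219∠96.7° V = -25.55 + j217.5 V.
Step 5 — Ohm's law: I = V / Z_total = (-25.55 + j217.5) / (0.1229 + j11.14) = 19.49 + j2.508 A.
Step 6 — Convert to polar: |I| = 19.65 A, ∠I = 7.3°.

I = 19.65∠7.3° A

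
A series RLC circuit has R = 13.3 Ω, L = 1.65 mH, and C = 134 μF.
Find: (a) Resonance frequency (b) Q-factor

Step 1 — Resonance condition Im(Z)=0 gives ω₀ = 1/√(LC).
Step 2 — ω₀ = 1/√(0.00165·0.000134) = 2127 rad/s.
Step 3 — f₀ = ω₀/(2π) = 338.5 Hz.
Step 4 — Series Q: Q = ω₀L/R = 2127·0.00165/13.3 = 0.2638.

(a) f₀ = 338.5 Hz  (b) Q = 0.2638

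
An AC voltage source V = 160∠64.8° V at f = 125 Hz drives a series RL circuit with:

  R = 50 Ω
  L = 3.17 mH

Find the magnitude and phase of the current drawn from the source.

Step 1 — Angular frequency: ω = 2π·f = 2π·125 = 785.4 rad/s.
Step 2 — Component impedances:
  R: Z = R = 50 Ω
  L: Z = jωL = j·785.4·0.00317 = 0 + j2.49 Ω
Step 3 — Series combination: Z_total = R + L = 50 + j2.49 Ω = 50.06∠2.9° Ω.
Step 4 — Source phasor: V = 160∠64.8° V = 68.12 + j144.8 V.
Step 5 — Ohm's law: I = V / Z_total = (68.12 + j144.8) / (50 + j2.49) = 1.503 + j2.821 A.
Step 6 — Convert to polar: |I| = 3.196 A, ∠I = 61.9°.

I = 3.196∠61.9° A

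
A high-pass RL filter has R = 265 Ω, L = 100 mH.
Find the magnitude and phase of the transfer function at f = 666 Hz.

Step 1 — Angular frequency: ω = 2π·666 = 4185 rad/s.
Step 2 — Transfer function: H(jω) = jωL/(R + jωL).
Step 3 — Numerator jωL = j·418.5; denominator R + jωL = 265 + j418.5.
Step 4 — H = 0.7138 + j0.452.
Step 5 — Magnitude: |H| = 0.8448 (-1.5 dB); phase: φ = 32.3°.

|H| = 0.8448 (-1.5 dB), φ = 32.3°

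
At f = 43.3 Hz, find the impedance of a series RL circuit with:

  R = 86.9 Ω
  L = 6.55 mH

Step 1 — Angular frequency: ω = 2π·f = 2π·43.3 = 272.1 rad/s.
Step 2 — Component impedances:
  R: Z = R = 86.9 Ω
  L: Z = jωL = j·272.1·0.00655 = 0 + j1.782 Ω
Step 3 — Series combination: Z_total = R + L = 86.9 + j1.782 Ω = 86.92∠1.2° Ω.

Z = 86.9 + j1.782 Ω = 86.92∠1.2° Ω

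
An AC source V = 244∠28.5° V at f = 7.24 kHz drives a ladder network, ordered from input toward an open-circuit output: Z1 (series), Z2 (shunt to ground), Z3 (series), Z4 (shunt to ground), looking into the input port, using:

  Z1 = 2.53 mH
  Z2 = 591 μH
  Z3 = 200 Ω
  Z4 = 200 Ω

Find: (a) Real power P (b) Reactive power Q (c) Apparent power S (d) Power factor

Step 1 — Angular frequency: ω = 2π·f = 2π·7240 = 4.549e+04 rad/s.
Step 2 — Component impedances:
  Z1: Z = jωL = j·4.549e+04·0.00253 = 0 + j115.1 Ω
  Z2: Z = jωL = j·4.549e+04·0.000591 = 0 + j26.88 Ω
  Z3: Z = R = 200 Ω
  Z4: Z = R = 200 Ω
Step 3 — Ladder network (open output): work backward from the far end, alternating series and parallel combinations. Z_in = 1.799 + j141.9 Ω = 141.9∠89.3° Ω.
Step 4 — Source phasor: V = 244∠28.5° V = 214.4 + j116.4 V.
Step 5 — Current: I = V / Z = 0.8398 - j1.501 A = 1.72∠-60.8° A.
Step 6 — Complex power: S = V·I* = 5.321 + j419.6 VA.
Step 7 — Real power: P = Re(S) = 5.321 W.
Step 8 — Reactive power: Q = Im(S) = 419.6 VAR.
Step 9 — Apparent power: |S| = 419.7 VA.
Step 10 — Power factor: PF = P/|S| = 0.01268 (lagging).

(a) P = 5.321 W  (b) Q = 419.6 VAR  (c) S = 419.7 VA  (d) PF = 0.01268 (lagging)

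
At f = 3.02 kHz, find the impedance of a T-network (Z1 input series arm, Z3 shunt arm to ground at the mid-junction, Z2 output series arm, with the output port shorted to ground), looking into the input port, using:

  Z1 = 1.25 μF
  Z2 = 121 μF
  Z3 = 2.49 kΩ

Step 1 — Angular frequency: ω = 2π·f = 2π·3020 = 1.898e+04 rad/s.
Step 2 — Component impedances:
  Z1: Z = 1/(jωC) = -j/(ω·C) = 0 - j42.16 Ω
  Z2: Z = 1/(jωC) = -j/(ω·C) = 0 - j0.4355 Ω
  Z3: Z = R = 2490 Ω
Step 3 — With the output port shorted to ground, the output series arm Z2 runs from the junction to ground; the shunt arm Z3 also runs from the junction to ground. They appear in parallel: Z3 || Z2 = 7.618e-05 - j0.4355 Ω.
Step 4 — Series with input arm Z1: Z_in = Z1 + (Z3 || Z2) = 7.618e-05 - j42.6 Ω = 42.6∠-90.0° Ω.

Z = 7.618e-05 - j42.6 Ω = 42.6∠-90.0° Ω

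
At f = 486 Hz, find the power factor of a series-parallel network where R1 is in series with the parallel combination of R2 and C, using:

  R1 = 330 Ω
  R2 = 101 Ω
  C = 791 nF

Step 1 — Angular frequency: ω = 2π·f = 2π·486 = 3054 rad/s.
Step 2 — Component impedances:
  R1: Z = R = 330 Ω
  R2: Z = R = 101 Ω
  C: Z = 1/(jωC) = -j/(ω·C) = 0 - j414 Ω
Step 3 — Parallel branch: R2 || C = 1/(1/R2 + 1/C) = 95.33 - j23.26 Ω.
Step 4 — Series with R1: Z_total = R1 + (R2 || C) = 425.3 - j23.26 Ω = 426∠-3.1° Ω.
Step 5 — Power factor: PF = cos(φ) = Re(Z)/|Z| = 425.33/425.96 = 0.9985.
Step 6 — Type: Im(Z) = -23.26 ⇒ leading (phase φ = -3.1°).

PF = 0.9985 (leading, φ = -3.1°)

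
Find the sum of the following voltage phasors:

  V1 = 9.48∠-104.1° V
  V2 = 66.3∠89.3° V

Step 1 — Convert each phasor to rectangular form:
  V1 = 9.48·(cos(-104.1°) + j·sin(-104.1°)) = -2.309 - j9.194 V
  V2 = 66.3·(cos(89.3°) + j·sin(89.3°)) = 0.81 + j66.3 V
Step 2 — Sum components: V_total = -1.499 + j57.1 V.
Step 3 — Convert to polar: |V_total| = 57.12 V, ∠V_total = 91.5°.

V_total = 57.12∠91.5° V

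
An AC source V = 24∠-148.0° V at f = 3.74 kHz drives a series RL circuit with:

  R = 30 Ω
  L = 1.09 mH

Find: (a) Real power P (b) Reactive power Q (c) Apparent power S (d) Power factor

Step 1 — Angular frequency: ω = 2π·f = 2π·3740 = 2.35e+04 rad/s.
Step 2 — Component impedances:
  R: Z = R = 30 Ω
  L: Z = jωL = j·2.35e+04·0.00109 = 0 + j25.61 Ω
Step 3 — Series combination: Z_total = R + L = 30 + j25.61 Ω = 39.45∠40.5° Ω.
Step 4 — Source phasor: V = 24∠-148.0° V = -20.35 - j12.72 V.
Step 5 — Current: I = V / Z = -0.6017 + j0.08983 A = 0.6084∠171.5° A.
Step 6 — Complex power: S = V·I* = 11.1 + j9.481 VA.
Step 7 — Real power: P = Re(S) = 11.1 W.
Step 8 — Reactive power: Q = Im(S) = 9.481 VAR.
Step 9 — Apparent power: |S| = 14.6 VA.
Step 10 — Power factor: PF = P/|S| = 0.7605 (lagging).

(a) P = 11.1 W  (b) Q = 9.481 VAR  (c) S = 14.6 VA  (d) PF = 0.7605 (lagging)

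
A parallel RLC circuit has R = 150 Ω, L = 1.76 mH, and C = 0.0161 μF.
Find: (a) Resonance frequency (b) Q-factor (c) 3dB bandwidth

Step 1 — Resonance: ω₀ = 1/√(LC) = 1/√(0.00176·1.61e-08) = 1.879e+05 rad/s.
Step 2 — f₀ = ω₀/(2π) = 2.99e+04 Hz.
Step 3 — Parallel Q: Q = R/(ω₀L) = 150/(1.879e+05·0.00176) = 0.4537.
Step 4 — Bandwidth: Δω = ω₀/Q = 4.141e+05 rad/s; BW = Δω/(2π) = 6.59e+04 Hz.

(a) f₀ = 2.99e+04 Hz  (b) Q = 0.4537  (c) BW = 6.59e+04 Hz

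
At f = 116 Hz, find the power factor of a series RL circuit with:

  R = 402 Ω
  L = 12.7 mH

Step 1 — Angular frequency: ω = 2π·f = 2π·116 = 728.8 rad/s.
Step 2 — Component impedances:
  R: Z = R = 402 Ω
  L: Z = jωL = j·728.8·0.0127 = 0 + j9.256 Ω
Step 3 — Series combination: Z_total = R + L = 402 + j9.256 Ω = 402.1∠1.3° Ω.
Step 4 — Power factor: PF = cos(φ) = Re(Z)/|Z| = 402/402.11 = 0.9997.
Step 5 — Type: Im(Z) = 9.256 ⇒ lagging (phase φ = 1.3°).

PF = 0.9997 (lagging, φ = 1.3°)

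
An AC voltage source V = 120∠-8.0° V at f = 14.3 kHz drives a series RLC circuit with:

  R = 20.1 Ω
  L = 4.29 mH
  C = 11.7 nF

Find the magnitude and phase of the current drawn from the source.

Step 1 — Angular frequency: ω = 2π·f = 2π·1.43e+04 = 8.985e+04 rad/s.
Step 2 — Component impedances:
  R: Z = R = 20.1 Ω
  L: Z = jωL = j·8.985e+04·0.00429 = 0 + j385.5 Ω
  C: Z = 1/(jωC) = -j/(ω·C) = 0 - j951.3 Ω
Step 3 — Series combination: Z_total = R + L + C = 20.1 - j565.8 Ω = 566.2∠-88.0° Ω.
Step 4 — Source phasor: V = 120∠-8.0° V = 118.8 - j16.7 V.
Step 5 — Ohm's law: I = V / Z_total = (118.8 - j16.7) / (20.1 - j565.8) = 0.03693 + j0.2087 A.
Step 6 — Convert to polar: |I| = 0.212 A, ∠I = 80.0°.

I = 0.212∠80.0° A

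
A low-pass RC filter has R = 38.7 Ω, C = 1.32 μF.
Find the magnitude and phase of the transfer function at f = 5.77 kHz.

Step 1 — Angular frequency: ω = 2π·5770 = 3.625e+04 rad/s.
Step 2 — Transfer function: H(jω) = 1/(1 + jωRC).
Step 3 — Denominator: 1 + jωRC = 1 + j·3.625e+04·38.7·1.32e-06 = 1 + j1.852.
Step 4 — H = 0.2257 - j0.4181.
Step 5 — Magnitude: |H| = 0.4751 (-6.5 dB); phase: φ = -61.6°.

|H| = 0.4751 (-6.5 dB), φ = -61.6°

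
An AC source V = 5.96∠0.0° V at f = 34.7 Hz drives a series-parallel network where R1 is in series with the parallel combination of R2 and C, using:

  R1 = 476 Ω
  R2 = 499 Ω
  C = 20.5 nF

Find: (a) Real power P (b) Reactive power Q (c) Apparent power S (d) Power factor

Step 1 — Angular frequency: ω = 2π·f = 2π·34.7 = 218 rad/s.
Step 2 — Component impedances:
  R1: Z = R = 476 Ω
  R2: Z = R = 499 Ω
  C: Z = 1/(jωC) = -j/(ω·C) = 0 - j2.237e+05 Ω
Step 3 — Parallel branch: R2 || C = 1/(1/R2 + 1/C) = 499 - j1.113 Ω.
Step 4 — Series with R1: Z_total = R1 + (R2 || C) = 975 - j1.113 Ω = 975∠-0.1° Ω.
Step 5 — Source phasor: V = 5.96∠0.0° V = 5.96 V.
Step 6 — Current: I = V / Z = 0.006113 + j6.978e-06 A = 0.006113∠0.1° A.
Step 7 — Complex power: S = V·I* = 0.03643 - j4.159e-05 VA.
Step 8 — Real power: P = Re(S) = 0.03643 W.
Step 9 — Reactive power: Q = Im(S) = -4.159e-05 VAR.
Step 10 — Apparent power: |S| = 0.03643 VA.
Step 11 — Power factor: PF = P/|S| = 1 (leading).

(a) P = 0.03643 W  (b) Q = -4.159e-05 VAR  (c) S = 0.03643 VA  (d) PF = 1 (leading)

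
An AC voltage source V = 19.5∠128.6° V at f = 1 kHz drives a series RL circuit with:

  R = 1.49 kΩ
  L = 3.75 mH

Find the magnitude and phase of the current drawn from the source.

Step 1 — Angular frequency: ω = 2π·f = 2π·1000 = 6283 rad/s.
Step 2 — Component impedances:
  R: Z = R = 1490 Ω
  L: Z = jωL = j·6283·0.00375 = 0 + j23.56 Ω
Step 3 — Series combination: Z_total = R + L = 1490 + j23.56 Ω = 1490∠0.9° Ω.
Step 4 — Source phasor: V = 19.5∠128.6° V = -12.17 + j15.24 V.
Step 5 — Ohm's law: I = V / Z_total = (-12.17 + j15.24) / (1490 + j23.56) = -0.008001 + j0.01035 A.
Step 6 — Convert to polar: |I| = 0.01309 A, ∠I = 127.7°.

I = 0.01309∠127.7° A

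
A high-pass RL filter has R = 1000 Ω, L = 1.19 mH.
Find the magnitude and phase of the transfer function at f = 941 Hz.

Step 1 — Angular frequency: ω = 2π·941 = 5912 rad/s.
Step 2 — Transfer function: H(jω) = jωL/(R + jωL).
Step 3 — Numerator jωL = j·7.036; denominator R + jωL = 1000 + j7.036.
Step 4 — H = 4.95e-05 + j0.007035.
Step 5 — Magnitude: |H| = 0.007036 (-43.1 dB); phase: φ = 89.6°.

|H| = 0.007036 (-43.1 dB), φ = 89.6°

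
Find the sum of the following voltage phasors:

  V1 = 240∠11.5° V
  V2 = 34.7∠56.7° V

Step 1 — Convert each phasor to rectangular form:
  V1 = 240·(cos(11.5°) + j·sin(11.5°)) = 235.2 + j47.85 V
  V2 = 34.7·(cos(56.7°) + j·sin(56.7°)) = 19.05 + j29 V
Step 2 — Sum components: V_total = 254.2 + j76.85 V.
Step 3 — Convert to polar: |V_total| = 265.6 V, ∠V_total = 16.8°.

V_total = 265.6∠16.8° V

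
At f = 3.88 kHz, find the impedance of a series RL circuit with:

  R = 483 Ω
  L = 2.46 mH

Step 1 — Angular frequency: ω = 2π·f = 2π·3880 = 2.438e+04 rad/s.
Step 2 — Component impedances:
  R: Z = R = 483 Ω
  L: Z = jωL = j·2.438e+04·0.00246 = 0 + j59.97 Ω
Step 3 — Series combination: Z_total = R + L = 483 + j59.97 Ω = 486.7∠7.1° Ω.

Z = 483 + j59.97 Ω = 486.7∠7.1° Ω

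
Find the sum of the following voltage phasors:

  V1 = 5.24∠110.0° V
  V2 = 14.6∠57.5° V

Step 1 — Convert each phasor to rectangular form:
  V1 = 5.24·(cos(110.0°) + j·sin(110.0°)) = -1.792 + j4.924 V
  V2 = 14.6·(cos(57.5°) + j·sin(57.5°)) = 7.845 + j12.31 V
Step 2 — Sum components: V_total = 6.052 + j17.24 V.
Step 3 — Convert to polar: |V_total| = 18.27 V, ∠V_total = 70.7°.

V_total = 18.27∠70.7° V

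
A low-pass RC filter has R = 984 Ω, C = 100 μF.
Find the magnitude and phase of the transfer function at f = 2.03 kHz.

Step 1 — Angular frequency: ω = 2π·2030 = 1.275e+04 rad/s.
Step 2 — Transfer function: H(jω) = 1/(1 + jωRC).
Step 3 — Denominator: 1 + jωRC = 1 + j·1.275e+04·984·0.0001 = 1 + j1255.
Step 4 — H = 6.348e-07 - j0.0007968.
Step 5 — Magnitude: |H| = 0.0007968 (-62.0 dB); phase: φ = -90.0°.

|H| = 0.0007968 (-62.0 dB), φ = -90.0°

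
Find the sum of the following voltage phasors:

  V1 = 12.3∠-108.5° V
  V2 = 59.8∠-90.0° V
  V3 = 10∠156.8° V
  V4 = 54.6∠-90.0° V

Step 1 — Convert each phasor to rectangular form:
  V1 = 12.3·(cos(-108.5°) + j·sin(-108.5°)) = -3.903 - j11.66 V
  V2 = 59.8·(cos(-90.0°) + j·sin(-90.0°)) = 0 - j59.8 V
  V3 = 10·(cos(156.8°) + j·sin(156.8°)) = -9.191 + j3.939 V
  V4 = 54.6·(cos(-90.0°) + j·sin(-90.0°)) = 0 - j54.6 V
Step 2 — Sum components: V_total = -13.09 - j122.1 V.
Step 3 — Convert to polar: |V_total| = 122.8 V, ∠V_total = -96.1°.

V_total = 122.8∠-96.1° V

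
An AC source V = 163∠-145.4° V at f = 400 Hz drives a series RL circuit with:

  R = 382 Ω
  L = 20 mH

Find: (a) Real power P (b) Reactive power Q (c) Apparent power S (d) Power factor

Step 1 — Angular frequency: ω = 2π·f = 2π·400 = 2513 rad/s.
Step 2 — Component impedances:
  R: Z = R = 382 Ω
  L: Z = jωL = j·2513·0.02 = 0 + j50.27 Ω
Step 3 — Series combination: Z_total = R + L = 382 + j50.27 Ω = 385.3∠7.5° Ω.
Step 4 — Source phasor: V = 163∠-145.4° V = -134.2 - j92.56 V.
Step 5 — Current: I = V / Z = -0.3766 - j0.1927 A = 0.4231∠-152.9° A.
Step 6 — Complex power: S = V·I* = 68.37 + j8.996 VA.
Step 7 — Real power: P = Re(S) = 68.37 W.
Step 8 — Reactive power: Q = Im(S) = 8.996 VAR.
Step 9 — Apparent power: |S| = 68.96 VA.
Step 10 — Power factor: PF = P/|S| = 0.9915 (lagging).

(a) P = 68.37 W  (b) Q = 8.996 VAR  (c) S = 68.96 VA  (d) PF = 0.9915 (lagging)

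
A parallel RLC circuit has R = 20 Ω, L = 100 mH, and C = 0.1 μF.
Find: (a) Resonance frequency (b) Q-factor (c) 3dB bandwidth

Step 1 — Resonance: ω₀ = 1/√(LC) = 1/√(0.1·1e-07) = 1e+04 rad/s.
Step 2 — f₀ = ω₀/(2π) = 1592 Hz.
Step 3 — Parallel Q: Q = R/(ω₀L) = 20/(1e+04·0.1) = 0.02.
Step 4 — Bandwidth: Δω = ω₀/Q = 5e+05 rad/s; BW = Δω/(2π) = 7.958e+04 Hz.

(a) f₀ = 1592 Hz  (b) Q = 0.02  (c) BW = 7.958e+04 Hz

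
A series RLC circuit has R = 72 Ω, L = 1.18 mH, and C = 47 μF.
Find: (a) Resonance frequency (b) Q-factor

Step 1 — Resonance condition Im(Z)=0 gives ω₀ = 1/√(LC).
Step 2 — ω₀ = 1/√(0.00118·4.7e-05) = 4246 rad/s.
Step 3 — f₀ = ω₀/(2π) = 675.8 Hz.
Step 4 — Series Q: Q = ω₀L/R = 4246·0.00118/72 = 0.06959.

(a) f₀ = 675.8 Hz  (b) Q = 0.06959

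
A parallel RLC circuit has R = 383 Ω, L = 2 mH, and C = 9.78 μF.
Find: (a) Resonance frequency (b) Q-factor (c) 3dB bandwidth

Step 1 — Resonance: ω₀ = 1/√(LC) = 1/√(0.002·9.78e-06) = 7150 rad/s.
Step 2 — f₀ = ω₀/(2π) = 1138 Hz.
Step 3 — Parallel Q: Q = R/(ω₀L) = 383/(7150·0.002) = 26.78.
Step 4 — Bandwidth: Δω = ω₀/Q = 267 rad/s; BW = Δω/(2π) = 42.49 Hz.

(a) f₀ = 1138 Hz  (b) Q = 26.78  (c) BW = 42.49 Hz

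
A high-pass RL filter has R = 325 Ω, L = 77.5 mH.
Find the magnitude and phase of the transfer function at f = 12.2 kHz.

Step 1 — Angular frequency: ω = 2π·1.22e+04 = 7.665e+04 rad/s.
Step 2 — Transfer function: H(jω) = jωL/(R + jωL).
Step 3 — Numerator jωL = j·5941; denominator R + jωL = 325 + j5941.
Step 4 — H = 0.997 + j0.05454.
Step 5 — Magnitude: |H| = 0.9985 (-0.0 dB); phase: φ = 3.1°.

|H| = 0.9985 (-0.0 dB), φ = 3.1°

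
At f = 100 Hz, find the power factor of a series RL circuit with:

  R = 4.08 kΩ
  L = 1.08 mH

Step 1 — Angular frequency: ω = 2π·f = 2π·100 = 628.3 rad/s.
Step 2 — Component impedances:
  R: Z = R = 4080 Ω
  L: Z = jωL = j·628.3·0.00108 = 0 + j0.6786 Ω
Step 3 — Series combination: Z_total = R + L = 4080 + j0.6786 Ω = 4080∠0.0° Ω.
Step 4 — Power factor: PF = cos(φ) = Re(Z)/|Z| = 4080/4080 = 1.
Step 5 — Type: Im(Z) = 0.6786 ⇒ lagging (phase φ = 0.0°).

PF = 1 (lagging, φ = 0.0°)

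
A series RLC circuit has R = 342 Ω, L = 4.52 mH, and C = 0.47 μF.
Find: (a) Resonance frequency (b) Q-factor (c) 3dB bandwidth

Step 1 — Resonance condition Im(Z)=0 gives ω₀ = 1/√(LC).
Step 2 — ω₀ = 1/√(0.00452·4.7e-07) = 2.17e+04 rad/s.
Step 3 — f₀ = ω₀/(2π) = 3453 Hz.
Step 4 — Series Q: Q = ω₀L/R = 2.17e+04·0.00452/342 = 0.2867.
Step 5 — 3dB bandwidth: Δω = ω₀/Q = 7.566e+04 rad/s; BW = Δω/(2π) = 1.204e+04 Hz.

(a) f₀ = 3453 Hz  (b) Q = 0.2867  (c) BW = 1.204e+04 Hz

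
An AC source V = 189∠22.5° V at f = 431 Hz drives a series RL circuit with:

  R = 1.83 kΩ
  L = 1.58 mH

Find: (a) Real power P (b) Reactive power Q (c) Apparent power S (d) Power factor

Step 1 — Angular frequency: ω = 2π·f = 2π·431 = 2708 rad/s.
Step 2 — Component impedances:
  R: Z = R = 1830 Ω
  L: Z = jωL = j·2708·0.00158 = 0 + j4.279 Ω
Step 3 — Series combination: Z_total = R + L = 1830 + j4.279 Ω = 1830∠0.1° Ω.
Step 4 — Source phasor: V = 189∠22.5° V = 174.6 + j72.33 V.
Step 5 — Current: I = V / Z = 0.09551 + j0.0393 A = 0.1033∠22.4° A.
Step 6 — Complex power: S = V·I* = 19.52 + j0.04564 VA.
Step 7 — Real power: P = Re(S) = 19.52 W.
Step 8 — Reactive power: Q = Im(S) = 0.04564 VAR.
Step 9 — Apparent power: |S| = 19.52 VA.
Step 10 — Power factor: PF = P/|S| = 1 (lagging).

(a) P = 19.52 W  (b) Q = 0.04564 VAR  (c) S = 19.52 VA  (d) PF = 1 (lagging)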